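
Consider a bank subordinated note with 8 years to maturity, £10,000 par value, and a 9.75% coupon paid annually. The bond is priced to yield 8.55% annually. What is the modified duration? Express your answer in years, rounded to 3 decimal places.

5.510 years

Periodic yield y = 0.0855. First find Macaulay duration:
  t   CF        PV=CF/(1+0.0855)^t    t·PV
  1       975.00       898.2036       898.2036
  2       975.00       827.4561     1,654.9122
  3       975.00       762.2811     2,286.8432
  4       975.00       702.2396     2,808.9583
  5       975.00       646.9273     3,234.6365
  6       975.00       595.9717     3,575.8303
  7       975.00       549.0297     3,843.2077
  8    10,975.00     5,693.3241    45,546.5927
  Σ                 10,675.4331    63,849.1846
P = 10,675.4331; Macaulay duration = 63,849.1846 / 10,675.4331 = 5.98095 years.
Modified duration = D_Mac / (1 + y) = 5.98095 / 1.0855 = 5.50985 years.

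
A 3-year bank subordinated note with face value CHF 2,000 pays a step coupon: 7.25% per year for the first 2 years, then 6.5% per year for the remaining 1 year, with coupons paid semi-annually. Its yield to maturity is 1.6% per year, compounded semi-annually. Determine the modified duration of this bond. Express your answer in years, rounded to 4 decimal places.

Periodic yield y = 0.008. First find Macaulay duration:
  t   CF        PV=CF/(1+0.008)^t    t·PV
  1        72.50        71.9246        71.9246
  2        72.50        71.3538       142.7075
  3        72.50        70.7875       212.3624
  4        72.50        70.2257       280.9027
  5        65.00        62.4613       312.3063
  6     2,065.00     1,968.5972    11,811.5832
  Σ                  2,315.3500    12,831.7867
P = 2,315.3500; Macaulay duration = 12,831.7867 / 2,315.3500 = 5.54205 half-year periods = 2.77103 years.
Modified duration = D_Mac / (1 + y) = 2.77103 / 1.008 = 2.74903 years.

2.7490 years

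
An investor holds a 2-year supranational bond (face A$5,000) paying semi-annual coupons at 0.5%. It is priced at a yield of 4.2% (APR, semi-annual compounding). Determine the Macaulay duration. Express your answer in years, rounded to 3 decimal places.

1.992 years

Periodic yield y = 0.021. Discount each cash flow and weight by its period:
  t   CF        PV=CF/(1+0.021)^t    t·PV
  1        12.50        12.2429        12.2429
  2        12.50        11.9911        23.9822
  3        12.50        11.7445        35.2334
  4     5,012.50     4,612.6597    18,450.6389
  Σ                  4,648.6382    18,522.0973
Price P = Σ PV = 4,648.6382.
Macaulay duration = Σ(t·PV) / P = 18,522.0973 / 4,648.6382 = 3.98441 half-year periods.
In years: 3.98441 / 2 = 1.99221 years.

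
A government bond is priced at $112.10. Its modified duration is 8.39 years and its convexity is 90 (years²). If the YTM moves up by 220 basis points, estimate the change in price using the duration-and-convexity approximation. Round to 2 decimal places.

-$18.25

Duration effect: -D_mod·Δy = -8.39 × (+0.022) = -0.184580
Convexity effect: ½·C·(Δy)² = 0.5 × 90 × (0.022)² = +0.0217800
ΔP/P ≈ -0.184580 + 0.0217800 = -0.162800
ΔP ≈ 112.10 × (-0.162800) = -18.24988.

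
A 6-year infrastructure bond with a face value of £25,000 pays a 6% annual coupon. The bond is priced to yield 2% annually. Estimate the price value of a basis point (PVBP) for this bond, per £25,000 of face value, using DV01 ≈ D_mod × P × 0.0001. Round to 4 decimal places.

£15.8939

Periodic yield y = 0.02.
  t   CF        PV=CF/(1+0.02)^t    t·PV
  1     1,500.00     1,470.5882     1,470.5882
  2     1,500.00     1,441.7532     2,883.5063
  3     1,500.00     1,413.4835     4,240.4505
  4     1,500.00     1,385.7681     5,543.0726
  5     1,500.00     1,358.5962     6,792.9811
  6    26,500.00    23,531.2416   141,187.4498
  Σ                 30,601.4309   162,118.0485
P = 30,601.4309; D_Mac = 5.29773 yrs; D_mod = 5.19385 yrs.
DV01 ≈ 5.19385 × 30,601.4309 × 0.0001 = 15.893926.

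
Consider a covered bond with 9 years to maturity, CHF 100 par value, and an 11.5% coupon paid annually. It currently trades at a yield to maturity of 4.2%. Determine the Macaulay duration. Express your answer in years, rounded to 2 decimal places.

Periodic yield y = 0.042. Discount each cash flow and weight by its year:
  t   CF        PV=CF/(1+0.042)^t    t·PV
  1        11.50        11.0365        11.0365
  2        11.50        10.5916        21.1832
  3        11.50        10.1647        30.4941
  4        11.50         9.7550        39.0200
  5        11.50         9.3618        46.8090
  6        11.50         8.9845        53.9067
  7        11.50         8.6223        60.3562
  8        11.50         8.2748        66.1982
  9       111.50        76.9955       692.9596
  Σ                    153.7866     1,021.9634
Price P = Σ PV = 153.7866.
Macaulay duration = Σ(t·PV) / P = 1,021.9634 / 153.7866 = 6.64533 years.

6.65 years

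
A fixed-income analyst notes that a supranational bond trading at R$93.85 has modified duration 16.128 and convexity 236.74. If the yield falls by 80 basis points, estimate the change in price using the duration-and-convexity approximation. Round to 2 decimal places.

+R$12.82

Duration effect: -D_mod·Δy = -16.128 × (-0.008) = +0.129024
Convexity effect: ½·C·(Δy)² = 0.5 × 236.74 × (-0.008)² = +0.00757568
ΔP/P ≈ +0.129024 + 0.00757568 = +0.13659968
ΔP ≈ 93.85 × (+0.13659968) = +12.819879968.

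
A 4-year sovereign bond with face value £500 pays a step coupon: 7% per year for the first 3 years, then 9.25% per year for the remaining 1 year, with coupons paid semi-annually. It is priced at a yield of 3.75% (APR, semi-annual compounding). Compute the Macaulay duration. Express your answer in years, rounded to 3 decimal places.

3.589 years

Periodic yield y = 0.01875. Discount each cash flow and weight by its period:
  t   CF        PV=CF/(1+0.01875)^t    t·PV
  1       17.500        17.1779        17.1779
  2       17.500        16.8618        33.7235
  3       17.500        16.5514        49.6543
  4       17.500        16.2468        64.9872
  5       17.500        15.9478        79.7388
  6       17.500        15.6543        93.9255
  7       23.125        20.3053       142.1368
  8      523.125       450.8837     3,607.0693
  Σ                    569.6288     4,088.4133
Price P = Σ PV = 569.6288.
Macaulay duration = Σ(t·PV) / P = 4,088.4133 / 569.6288 = 7.17733 half-year periods.
In years: 7.17733 / 2 = 3.58866 years.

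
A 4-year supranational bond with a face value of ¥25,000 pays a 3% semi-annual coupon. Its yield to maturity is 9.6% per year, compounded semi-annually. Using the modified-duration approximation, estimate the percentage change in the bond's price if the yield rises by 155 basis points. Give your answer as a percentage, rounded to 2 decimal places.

-5.57%

Periodic yield y = 0.048. Modified duration first:
  t   CF        PV=CF/(1+0.048)^t    t·PV
  1       375.00       357.8244       357.8244
  2       375.00       341.4355       682.8710
  3       375.00       325.7973       977.3918
  4       375.00       310.8752     1,243.5010
  5       375.00       296.6367     1,483.1834
  6       375.00       283.0503     1,698.3016
  7       375.00       270.0861     1,890.6029
  8    25,375.00    17,438.7676   139,510.1407
  Σ                 19,624.4731   147,843.8169
P = 19,624.4731; D_Mac = 7.53365 half-year periods = 3.76682 yrs; D_mod = 3.76682/(1+0.048) = 3.59430 yrs.
ΔP/P ≈ -D_mod · Δy = -3.59430 × (+0.0155) = -0.055712 = -5.5712%.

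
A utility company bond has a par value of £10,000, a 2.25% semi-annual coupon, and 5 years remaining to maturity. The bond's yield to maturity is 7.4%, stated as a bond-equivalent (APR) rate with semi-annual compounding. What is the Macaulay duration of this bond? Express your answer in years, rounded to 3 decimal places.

Periodic yield y = 0.037. Discount each cash flow and weight by its period:
  t   CF        PV=CF/(1+0.037)^t    t·PV
  1       112.50       108.4860       108.4860
  2       112.50       104.6153       209.2305
  3       112.50       100.8826       302.6478
  4       112.50        97.2831       389.1325
  5       112.50        93.8121       469.0604
  6       112.50        90.4649       542.7892
  7       112.50        87.2371       610.6597
  8       112.50        84.1245       672.9960
  9       112.50        81.1229       730.1065
  10   10,112.50     7,031.8722    70,318.7223
  Σ                  7,879.9007    74,353.8309
Price P = Σ PV = 7,879.9007.
Macaulay duration = Σ(t·PV) / P = 74,353.8309 / 7,879.9007 = 9.43588 half-year periods.
In years: 9.43588 / 2 = 4.71794 years.

4.718 years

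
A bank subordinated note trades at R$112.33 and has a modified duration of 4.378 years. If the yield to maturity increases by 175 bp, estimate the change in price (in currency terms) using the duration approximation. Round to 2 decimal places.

Duration approximation: ΔP/P ≈ -D_mod · Δy = -4.378 × (+0.0175) = -0.076615.
ΔP ≈ 112.33 × (-0.076615) = -8.60616295.

-R$8.61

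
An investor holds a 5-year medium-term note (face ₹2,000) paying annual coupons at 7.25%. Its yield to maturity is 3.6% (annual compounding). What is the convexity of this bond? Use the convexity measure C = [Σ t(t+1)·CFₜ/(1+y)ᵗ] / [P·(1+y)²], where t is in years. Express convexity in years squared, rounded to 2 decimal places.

With y = 0.036:
  t   CF        PV=CF/(1+0.036)^t    t·PV        t(t+1)·PV
  1       145.00       139.9614       139.9614         279.9228
  2       145.00       135.0979       270.1957         810.5872
  3       145.00       130.4033       391.2100       1,564.8402
  4       145.00       125.8720       503.4878       2,517.4391
  5     2,145.00     1,797.3329     8,986.6644      53,919.9864
  Σ                  2,328.6674    10,291.5194      59,092.7757
P = 2,328.6674.
Convexity = Σ t(t+1)·PV / [P·(1+y)²] = 59,092.7757 / (2,328.6674 × 1.073296) = 23.64326.

23.64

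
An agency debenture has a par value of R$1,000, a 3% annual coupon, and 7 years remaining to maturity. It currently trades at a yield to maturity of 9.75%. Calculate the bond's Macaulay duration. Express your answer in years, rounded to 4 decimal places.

6.2579 years

Periodic yield y = 0.0975. Discount each cash flow and weight by its year:
  t   CF        PV=CF/(1+0.0975)^t    t·PV
  1        30.00        27.3349        27.3349
  2        30.00        24.9065        49.8129
  3        30.00        22.6938        68.0815
  4        30.00        20.6777        82.7110
  5        30.00        18.8408        94.2038
  6        30.00        17.1670       103.0019
  7     1,030.00       537.0386     3,759.2704
  Σ                    668.6593     4,184.4164
Price P = Σ PV = 668.6593.
Macaulay duration = Σ(t·PV) / P = 4,184.4164 / 668.6593 = 6.25792 years.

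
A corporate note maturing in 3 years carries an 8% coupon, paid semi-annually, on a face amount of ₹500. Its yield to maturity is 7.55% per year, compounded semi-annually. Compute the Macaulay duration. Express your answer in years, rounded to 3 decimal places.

2.728 years

Periodic yield y = 0.03775. Discount each cash flow and weight by its period:
  t   CF        PV=CF/(1+0.03775)^t    t·PV
  1        20.00        19.2725        19.2725
  2        20.00        18.5714        37.1428
  3        20.00        17.8958        53.6875
  4        20.00        17.2448        68.9793
  5        20.00        16.6175        83.0876
  6       520.00       416.3388     2,498.0328
  Σ                    505.9408     2,760.2025
Price P = Σ PV = 505.9408.
Macaulay duration = Σ(t·PV) / P = 2,760.2025 / 505.9408 = 5.45558 half-year periods.
In years: 5.45558 / 2 = 2.72779 years.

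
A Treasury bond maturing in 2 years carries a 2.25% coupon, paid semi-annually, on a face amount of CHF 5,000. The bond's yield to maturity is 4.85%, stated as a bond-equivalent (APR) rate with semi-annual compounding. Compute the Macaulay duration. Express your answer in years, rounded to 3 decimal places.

Periodic yield y = 0.02425. Discount each cash flow and weight by its period:
  t   CF        PV=CF/(1+0.02425)^t    t·PV
  1        56.25        54.9182        54.9182
  2        56.25        53.6180       107.2360
  3        56.25        52.3485       157.0456
  4     5,056.25     4,594.1445    18,376.5779
  Σ                  4,755.0292    18,695.7778
Price P = Σ PV = 4,755.0292.
Macaulay duration = Σ(t·PV) / P = 18,695.7778 / 4,755.0292 = 3.93179 half-year periods.
In years: 3.93179 / 2 = 1.96590 years.

1.966 years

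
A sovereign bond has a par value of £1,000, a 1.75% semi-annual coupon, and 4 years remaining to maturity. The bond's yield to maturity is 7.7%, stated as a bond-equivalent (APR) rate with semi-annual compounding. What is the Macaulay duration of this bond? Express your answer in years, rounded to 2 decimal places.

3.86 years

Periodic yield y = 0.0385. Discount each cash flow and weight by its period:
  t   CF        PV=CF/(1+0.0385)^t    t·PV
  1         8.75         8.4256         8.4256
  2         8.75         8.1133        16.2265
  3         8.75         7.8125        23.4374
  4         8.75         7.5228        30.0914
  5         8.75         7.2440        36.2198
  6         8.75         6.9754        41.8524
  7         8.75         6.7168        47.0176
  8     1,008.75       745.6440     5,965.1522
  Σ                    798.4544     6,168.4229
Price P = Σ PV = 798.4544.
Macaulay duration = Σ(t·PV) / P = 6,168.4229 / 798.4544 = 7.72545 half-year periods.
In years: 7.72545 / 2 = 3.86273 years.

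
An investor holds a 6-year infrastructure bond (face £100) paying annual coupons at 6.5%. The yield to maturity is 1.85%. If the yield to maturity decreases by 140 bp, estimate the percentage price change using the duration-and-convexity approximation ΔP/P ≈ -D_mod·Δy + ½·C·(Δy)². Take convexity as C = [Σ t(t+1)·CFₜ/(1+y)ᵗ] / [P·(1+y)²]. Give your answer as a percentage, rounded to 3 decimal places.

+7.561%

With y = 0.0185:
  t   CF        PV=CF/(1+0.0185)^t    t·PV        t(t+1)·PV
  1         6.50         6.3819         6.3819          12.7639
  2         6.50         6.2660        12.5320          37.5961
  3         6.50         6.1522        18.4566          73.8264
  4         6.50         6.0404        24.1618         120.8090
  5         6.50         5.9307        29.6537         177.9219
  6       106.50        95.4077       572.4462       4,007.1232
  Σ                    126.1790       663.6322       4,430.0404
P = 126.1790; D_Mac = 5.25945 yrs; D_mod = 5.16392 yrs; C = 33.84531.
Duration effect: -5.16392 × (-0.014) = +0.072295
Convexity effect: 0.5 × 33.84531 × (-0.014)² = +0.0033168
ΔP/P ≈ +0.072295 + 0.0033168 = +0.075612 = +7.5612%.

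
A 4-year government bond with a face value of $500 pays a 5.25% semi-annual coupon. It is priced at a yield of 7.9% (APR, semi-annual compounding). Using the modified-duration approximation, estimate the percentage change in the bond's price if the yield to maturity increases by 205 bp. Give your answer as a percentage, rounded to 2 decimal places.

Periodic yield y = 0.0395. Modified duration first:
  t   CF        PV=CF/(1+0.0395)^t    t·PV
  1       13.125        12.6263        12.6263
  2       13.125        12.1465        24.2930
  3       13.125        11.6849        35.0548
  4       13.125        11.2409        44.9636
  5       13.125        10.8138        54.0688
  6       13.125        10.4029        62.4171
  7       13.125        10.0076        70.0529
  8      513.125       376.3806     3,011.0448
  Σ                    455.3033     3,314.5212
P = 455.3033; D_Mac = 7.27981 half-year periods = 3.63990 yrs; D_mod = 3.63990/(1+0.0395) = 3.50159 yrs.
ΔP/P ≈ -D_mod · Δy = -3.50159 × (+0.0205) = -0.071783 = -7.1783%.

-7.18%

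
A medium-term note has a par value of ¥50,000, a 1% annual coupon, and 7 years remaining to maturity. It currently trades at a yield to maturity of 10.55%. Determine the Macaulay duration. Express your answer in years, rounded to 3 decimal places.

6.701 years

Periodic yield y = 0.1055. Discount each cash flow and weight by its year:
  t   CF        PV=CF/(1+0.1055)^t    t·PV
  1       500.00       452.2840       452.2840
  2       500.00       409.1217       818.2434
  3       500.00       370.0784     1,110.2353
  4       500.00       334.7611     1,339.0445
  5       500.00       302.8142     1,514.0711
  6       500.00       273.9161     1,643.4965
  7    50,500.00    25,025.3494   175,177.4458
  Σ                 27,168.3250   182,054.8205
Price P = Σ PV = 27,168.3250.
Macaulay duration = Σ(t·PV) / P = 182,054.8205 / 27,168.3250 = 6.70100 years.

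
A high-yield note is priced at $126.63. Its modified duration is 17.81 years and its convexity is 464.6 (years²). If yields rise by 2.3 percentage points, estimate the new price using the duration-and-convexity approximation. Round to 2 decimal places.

$90.32

Duration effect: -D_mod·Δy = -17.81 × (+0.023) = -0.409630
Convexity effect: ½·C·(Δy)² = 0.5 × 464.6 × (0.023)² = +0.1228867
ΔP/P ≈ -0.409630 + 0.1228867 = -0.2867433
New price ≈ 126.63 × (1 - 0.2867433) = 90.319695921.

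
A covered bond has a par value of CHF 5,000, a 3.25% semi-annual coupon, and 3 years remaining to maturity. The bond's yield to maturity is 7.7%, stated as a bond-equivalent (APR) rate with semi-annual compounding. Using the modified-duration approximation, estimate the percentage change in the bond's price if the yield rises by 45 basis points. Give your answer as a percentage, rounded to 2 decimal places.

-1.25%

Periodic yield y = 0.0385. Modified duration first:
  t   CF        PV=CF/(1+0.0385)^t    t·PV
  1        81.25        78.2378        78.2378
  2        81.25        75.3374       150.6747
  3        81.25        72.5444       217.6332
  4        81.25        69.8550       279.4199
  5        81.25        67.2653       336.3263
  6     5,081.25     4,050.7138    24,304.2827
  Σ                  4,413.9536    25,366.5747
P = 4,413.9536; D_Mac = 5.74691 half-year periods = 2.87345 yrs; D_mod = 2.87345/(1+0.0385) = 2.76693 yrs.
ΔP/P ≈ -D_mod · Δy = -2.76693 × (+0.0045) = -0.012451 = -1.2451%.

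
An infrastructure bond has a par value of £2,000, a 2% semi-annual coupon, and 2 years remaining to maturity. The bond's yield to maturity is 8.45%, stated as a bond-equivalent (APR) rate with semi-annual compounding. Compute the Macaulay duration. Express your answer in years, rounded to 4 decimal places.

1.9683 years

Periodic yield y = 0.04225. Discount each cash flow and weight by its period:
  t   CF        PV=CF/(1+0.04225)^t    t·PV
  1        20.00        19.1893        19.1893
  2        20.00        18.4114        36.8227
  3        20.00        17.6650        52.9951
  4     2,020.00     1,711.8423     6,847.3692
  Σ                  1,767.1080     6,956.3763
Price P = Σ PV = 1,767.1080.
Macaulay duration = Σ(t·PV) / P = 6,956.3763 / 1,767.1080 = 3.93659 half-year periods.
In years: 3.93659 / 2 = 1.96829 years.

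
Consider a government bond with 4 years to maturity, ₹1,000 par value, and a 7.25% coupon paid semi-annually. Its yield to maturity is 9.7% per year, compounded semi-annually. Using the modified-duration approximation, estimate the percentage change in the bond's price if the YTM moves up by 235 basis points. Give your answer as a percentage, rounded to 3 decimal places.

Periodic yield y = 0.0485. Modified duration first:
  t   CF        PV=CF/(1+0.0485)^t    t·PV
  1        36.25        34.5732        34.5732
  2        36.25        32.9740        65.9479
  3        36.25        31.4487        94.3461
  4        36.25        29.9940       119.9760
  5        36.25        28.6066       143.0329
  6        36.25        27.2833       163.7000
  7        36.25        26.0213       182.1491
  8     1,036.25       709.4423     5,675.5382
  Σ                    920.3433     6,479.2634
P = 920.3433; D_Mac = 7.04005 half-year periods = 3.52003 yrs; D_mod = 3.52003/(1+0.0485) = 3.35720 yrs.
ΔP/P ≈ -D_mod · Δy = -3.35720 × (+0.0235) = -0.078894 = -7.8894%.

-7.889%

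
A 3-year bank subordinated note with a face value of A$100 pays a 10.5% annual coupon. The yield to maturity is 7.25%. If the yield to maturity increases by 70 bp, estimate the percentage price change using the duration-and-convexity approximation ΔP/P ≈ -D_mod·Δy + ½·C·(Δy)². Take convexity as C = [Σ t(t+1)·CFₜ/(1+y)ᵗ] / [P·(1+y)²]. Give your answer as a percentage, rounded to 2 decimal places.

-1.76%

With y = 0.0725:
  t   CF        PV=CF/(1+0.0725)^t    t·PV        t(t+1)·PV
  1        10.50         9.7902         9.7902          19.5804
  2        10.50         9.1284        18.2568          54.7704
  3       110.50        89.5716       268.7148       1,074.8593
  Σ                    108.4902       296.7618       1,149.2101
P = 108.4902; D_Mac = 2.73538 yrs; D_mod = 2.55047 yrs; C = 9.20904.
Duration effect: -2.55047 × (+0.007) = -0.017853
Convexity effect: 0.5 × 9.20904 × (0.007)² = +0.0002256
ΔP/P ≈ -0.017853 + 0.0002256 = -0.017628 = -1.7628%.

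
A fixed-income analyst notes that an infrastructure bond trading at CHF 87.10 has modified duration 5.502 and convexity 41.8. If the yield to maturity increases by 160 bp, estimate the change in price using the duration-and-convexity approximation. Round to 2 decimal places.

-CHF 7.20

Duration effect: -D_mod·Δy = -5.502 × (+0.016) = -0.088032
Convexity effect: ½·C·(Δy)² = 0.5 × 41.8 × (0.016)² = +0.0053504
ΔP/P ≈ -0.088032 + 0.0053504 = -0.0826816
ΔP ≈ 87.10 × (-0.0826816) = -7.20156736.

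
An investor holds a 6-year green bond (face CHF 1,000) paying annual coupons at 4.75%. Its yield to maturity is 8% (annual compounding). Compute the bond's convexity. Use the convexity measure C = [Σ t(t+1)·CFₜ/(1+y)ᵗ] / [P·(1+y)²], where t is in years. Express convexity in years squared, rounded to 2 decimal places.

With y = 0.08:
  t   CF        PV=CF/(1+0.08)^t    t·PV        t(t+1)·PV
  1        47.50        43.9815        43.9815          87.9630
  2        47.50        40.7236        81.4472         244.3416
  3        47.50        37.7070       113.1211         452.4844
  4        47.50        34.9139       139.6557         698.2784
  5        47.50        32.3277       161.6385         969.8311
  6     1,047.50       660.1027     3,960.6161      27,724.3127
  Σ                    849.7564     4,500.4601      30,177.2111
P = 849.7564.
Convexity = Σ t(t+1)·PV / [P·(1+y)²] = 30,177.2111 / (849.7564 × 1.166400) = 30.44648.

30.45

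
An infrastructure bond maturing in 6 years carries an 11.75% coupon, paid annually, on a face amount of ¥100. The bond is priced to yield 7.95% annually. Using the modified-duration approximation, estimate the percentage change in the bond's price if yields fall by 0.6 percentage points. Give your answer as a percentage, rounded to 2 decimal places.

Periodic yield y = 0.0795. Modified duration first:
  t   CF        PV=CF/(1+0.0795)^t    t·PV
  1        11.75        10.8847        10.8847
  2        11.75        10.0831        20.1661
  3        11.75         9.3405        28.0215
  4        11.75         8.6526        34.6105
  5        11.75         8.0154        40.0769
  6       111.75        70.6174       423.7043
  Σ                    117.5936       557.4640
P = 117.5936; D_Mac = 4.74060 yrs; D_mod = 4.74060/(1+0.0795) = 4.39148 yrs.
ΔP/P ≈ -D_mod · Δy = -4.39148 × (-0.006) = +0.026349 = +2.6349%.

+2.63%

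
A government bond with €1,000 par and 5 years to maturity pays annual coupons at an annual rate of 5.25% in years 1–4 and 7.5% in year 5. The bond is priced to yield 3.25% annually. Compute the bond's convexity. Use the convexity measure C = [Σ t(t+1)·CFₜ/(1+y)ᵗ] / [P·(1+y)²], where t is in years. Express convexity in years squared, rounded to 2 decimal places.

24.82

With y = 0.0325:
  t   CF        PV=CF/(1+0.0325)^t    t·PV        t(t+1)·PV
  1        52.50        50.8475        50.8475         101.6949
  2        52.50        49.2469        98.4939         295.4816
  3        52.50        47.6968       143.0904         572.3614
  4        52.50        46.1954       184.7817         923.9087
  5     1,075.00       916.1322     4,580.6612      27,483.9669
  Σ                  1,110.1188     5,057.8746      29,377.4136
P = 1,110.1188.
Convexity = Σ t(t+1)·PV / [P·(1+y)²] = 29,377.4136 / (1,110.1188 × 1.066056) = 24.82355.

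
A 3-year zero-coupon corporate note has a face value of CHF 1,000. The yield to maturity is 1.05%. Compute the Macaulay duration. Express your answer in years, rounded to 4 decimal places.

A zero-coupon bond has a single cash flow at maturity, so its Macaulay duration equals its maturity: 3 years.

3.0000 years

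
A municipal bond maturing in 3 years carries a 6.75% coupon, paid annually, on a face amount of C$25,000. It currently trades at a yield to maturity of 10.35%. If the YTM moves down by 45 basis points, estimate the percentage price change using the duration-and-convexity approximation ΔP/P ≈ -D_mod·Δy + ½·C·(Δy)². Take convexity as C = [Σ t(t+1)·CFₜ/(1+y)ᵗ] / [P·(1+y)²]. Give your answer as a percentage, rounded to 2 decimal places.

With y = 0.1035:
  t   CF        PV=CF/(1+0.1035)^t    t·PV        t(t+1)·PV
  1     1,687.50     1,529.2252     1,529.2252       3,058.4504
  2     1,687.50     1,385.7954     2,771.5907       8,314.7722
  3    26,687.50    19,860.5321    59,581.5963     238,326.3852
  Σ                 22,775.5527    63,882.4122     249,699.6078
P = 22,775.5527; D_Mac = 2.80487 yrs; D_mod = 2.54179 yrs; C = 9.00335.
Duration effect: -2.54179 × (-0.0045) = +0.011438
Convexity effect: 0.5 × 9.00335 × (-0.0045)² = +0.0000912
ΔP/P ≈ +0.011438 + 0.0000912 = +0.011529 = +1.1529%.

+1.15%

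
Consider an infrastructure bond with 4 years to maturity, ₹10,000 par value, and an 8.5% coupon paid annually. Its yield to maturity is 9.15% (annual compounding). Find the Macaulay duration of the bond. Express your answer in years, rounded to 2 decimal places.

Periodic yield y = 0.0915. Discount each cash flow and weight by its year:
  t   CF        PV=CF/(1+0.0915)^t    t·PV
  1       850.00       778.7448       778.7448
  2       850.00       713.4630     1,426.9260
  3       850.00       653.6537     1,960.9610
  4    10,850.00     7,644.2482    30,576.9927
  Σ                  9,790.1097    34,743.6245
Price P = Σ PV = 9,790.1097.
Macaulay duration = Σ(t·PV) / P = 34,743.6245 / 9,790.1097 = 3.54885 years.

3.55 years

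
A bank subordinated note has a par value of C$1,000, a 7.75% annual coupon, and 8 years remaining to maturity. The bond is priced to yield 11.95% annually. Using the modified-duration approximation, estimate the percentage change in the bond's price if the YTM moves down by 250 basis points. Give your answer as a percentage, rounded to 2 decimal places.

+13.42%

Periodic yield y = 0.1195. Modified duration first:
  t   CF        PV=CF/(1+0.1195)^t    t·PV
  1        77.50        69.2273        69.2273
  2        77.50        61.8377       123.6755
  3        77.50        55.2369       165.7107
  4        77.50        49.3407       197.3628
  5        77.50        44.0739       220.3694
  6        77.50        39.3692       236.2155
  7        77.50        35.1668       246.1677
  8     1,077.50       436.7415     3,493.9323
  Σ                    790.9941     4,752.6611
P = 790.9941; D_Mac = 6.00847 yrs; D_mod = 6.00847/(1+0.1195) = 5.36710 yrs.
ΔP/P ≈ -D_mod · Δy = -5.36710 × (-0.025) = +0.134177 = +13.4177%.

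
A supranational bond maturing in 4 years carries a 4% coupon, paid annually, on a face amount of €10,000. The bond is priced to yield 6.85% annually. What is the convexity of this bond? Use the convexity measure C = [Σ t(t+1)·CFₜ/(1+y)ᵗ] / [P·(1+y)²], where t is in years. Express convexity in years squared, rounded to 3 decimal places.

16.134

With y = 0.0685:
  t   CF        PV=CF/(1+0.0685)^t    t·PV        t(t+1)·PV
  1       400.00       374.3566       374.3566         748.7131
  2       400.00       350.3571       700.7142       2,102.1427
  3       400.00       327.8962       983.6887       3,934.7547
  4    10,400.00     7,978.7569    31,915.0276     159,575.1381
  Σ                  9,031.3668    33,973.7871     166,360.7486
P = 9,031.3668.
Convexity = Σ t(t+1)·PV / [P·(1+y)²] = 166,360.7486 / (9,031.3668 × 1.141692) = 16.13423.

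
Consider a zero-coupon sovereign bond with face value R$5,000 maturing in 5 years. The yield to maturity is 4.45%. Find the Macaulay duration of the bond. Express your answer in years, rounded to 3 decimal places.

A zero-coupon bond has a single cash flow at maturity, so its Macaulay duration equals its maturity: 5 years.

5.000 years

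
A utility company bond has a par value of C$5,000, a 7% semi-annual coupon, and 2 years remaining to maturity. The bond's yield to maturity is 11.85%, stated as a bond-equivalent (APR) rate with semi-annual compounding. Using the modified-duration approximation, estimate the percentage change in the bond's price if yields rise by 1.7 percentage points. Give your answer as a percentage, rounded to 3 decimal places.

Periodic yield y = 0.05925. Modified duration first:
  t   CF        PV=CF/(1+0.05925)^t    t·PV
  1       175.00       165.2112       165.2112
  2       175.00       155.9700       311.9400
  3       175.00       147.2457       441.7371
  4     5,175.00     4,110.7064    16,442.8258
  Σ                  4,579.1334    17,361.7141
P = 4,579.1334; D_Mac = 3.79148 half-year periods = 1.89574 yrs; D_mod = 1.89574/(1+0.05925) = 1.78970 yrs.
ΔP/P ≈ -D_mod · Δy = -1.78970 × (+0.017) = -0.030425 = -3.0425%.

-3.042%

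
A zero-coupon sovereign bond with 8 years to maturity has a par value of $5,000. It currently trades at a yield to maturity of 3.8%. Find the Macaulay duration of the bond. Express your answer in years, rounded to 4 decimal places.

8.0000 years

A zero-coupon bond has a single cash flow at maturity, so its Macaulay duration equals its maturity: 8 years.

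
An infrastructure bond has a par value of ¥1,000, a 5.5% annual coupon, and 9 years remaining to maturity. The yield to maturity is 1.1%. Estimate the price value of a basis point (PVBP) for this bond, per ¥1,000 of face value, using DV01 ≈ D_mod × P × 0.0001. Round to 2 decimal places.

¥1.04

Periodic yield y = 0.011.
  t   CF        PV=CF/(1+0.011)^t    t·PV
  1        55.00        54.4016        54.4016
  2        55.00        53.8097       107.6194
  3        55.00        53.2242       159.6726
  4        55.00        52.6451       210.5805
  5        55.00        52.0723       260.3616
  6        55.00        51.5058       309.0345
  7        55.00        50.9454       356.6175
  8        55.00        50.3911       403.1284
  9     1,055.00       956.0752     8,604.6769
  Σ                  1,375.0703    10,466.0930
P = 1,375.0703; D_Mac = 7.61131 yrs; D_mod = 7.52850 yrs.
DV01 ≈ 7.52850 × 1,375.0703 × 0.0001 = 1.035222.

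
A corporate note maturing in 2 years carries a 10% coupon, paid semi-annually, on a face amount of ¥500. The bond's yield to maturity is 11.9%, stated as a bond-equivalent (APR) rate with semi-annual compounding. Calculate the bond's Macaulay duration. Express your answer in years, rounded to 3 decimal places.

Periodic yield y = 0.0595. Discount each cash flow and weight by its period:
  t   CF        PV=CF/(1+0.0595)^t    t·PV
  1        25.00        23.5960        23.5960
  2        25.00        22.2709        44.5418
  3        25.00        21.0202        63.0606
  4       525.00       416.6347     1,666.5389
  Σ                    483.5219     1,797.7374
Price P = Σ PV = 483.5219.
Macaulay duration = Σ(t·PV) / P = 1,797.7374 / 483.5219 = 3.71801 half-year periods.
In years: 3.71801 / 2 = 1.85900 years.

1.859 years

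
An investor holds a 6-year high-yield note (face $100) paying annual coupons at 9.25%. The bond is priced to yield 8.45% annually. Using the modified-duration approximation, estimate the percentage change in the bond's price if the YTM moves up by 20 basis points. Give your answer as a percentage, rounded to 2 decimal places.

-0.90%

Periodic yield y = 0.0845. Modified duration first:
  t   CF        PV=CF/(1+0.0845)^t    t·PV
  1         9.25         8.5293         8.5293
  2         9.25         7.8647        15.7294
  3         9.25         7.2519        21.7558
  4         9.25         6.6869        26.7475
  5         9.25         6.1659        30.8293
  6       109.25        67.1497       402.8982
  Σ                    103.6484       506.4895
P = 103.6484; D_Mac = 4.88661 yrs; D_mod = 4.88661/(1+0.0845) = 4.50587 yrs.
ΔP/P ≈ -D_mod · Δy = -4.50587 × (+0.002) = -0.009012 = -0.9012%.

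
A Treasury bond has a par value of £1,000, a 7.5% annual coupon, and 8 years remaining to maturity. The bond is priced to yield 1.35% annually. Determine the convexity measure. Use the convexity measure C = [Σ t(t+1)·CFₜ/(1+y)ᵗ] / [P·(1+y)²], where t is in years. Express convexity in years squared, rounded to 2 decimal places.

54.04

With y = 0.0135:
  t   CF        PV=CF/(1+0.0135)^t    t·PV        t(t+1)·PV
  1        75.00        74.0010        74.0010         148.0020
  2        75.00        73.0153       146.0306         438.0917
  3        75.00        72.0427       216.1281         864.5124
  4        75.00        71.0831       284.3323       1,421.6616
  5        75.00        70.1362       350.6812       2,104.0873
  6        75.00        69.2020       415.2121       2,906.4847
  7        75.00        68.2802       477.9616       3,823.6930
  8     1,075.00       965.6471     7,725.1768      69,526.5911
  Σ                  1,463.4076     9,689.5237      81,233.1238
P = 1,463.4076.
Convexity = Σ t(t+1)·PV / [P·(1+y)²] = 81,233.1238 / (1,463.4076 × 1.027182) = 54.04062.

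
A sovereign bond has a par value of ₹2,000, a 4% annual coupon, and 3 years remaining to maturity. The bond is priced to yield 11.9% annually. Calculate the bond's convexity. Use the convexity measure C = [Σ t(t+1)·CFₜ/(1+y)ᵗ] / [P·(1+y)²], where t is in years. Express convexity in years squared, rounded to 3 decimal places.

9.042

With y = 0.119:
  t   CF        PV=CF/(1+0.119)^t    t·PV        t(t+1)·PV
  1        80.00        71.4924        71.4924         142.9848
  2        80.00        63.8895       127.7791         383.3373
  3     2,080.00     1,484.4756     4,453.4269      17,813.7077
  Σ                  1,619.8576     4,652.6984      18,340.0298
P = 1,619.8576.
Convexity = Σ t(t+1)·PV / [P·(1+y)²] = 18,340.0298 / (1,619.8576 × 1.252161) = 9.04197.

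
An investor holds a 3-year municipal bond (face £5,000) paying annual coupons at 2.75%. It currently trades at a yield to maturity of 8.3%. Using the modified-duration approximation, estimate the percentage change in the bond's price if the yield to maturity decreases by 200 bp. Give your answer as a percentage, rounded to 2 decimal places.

Periodic yield y = 0.083. Modified duration first:
  t   CF        PV=CF/(1+0.083)^t    t·PV
  1       137.50       126.9621       126.9621
  2       137.50       117.2319       234.4638
  3     5,137.50     4,044.5151    12,133.5454
  Σ                  4,288.7092    12,494.9713
P = 4,288.7092; D_Mac = 2.91346 yrs; D_mod = 2.91346/(1+0.083) = 2.69017 yrs.
ΔP/P ≈ -D_mod · Δy = -2.69017 × (-0.02) = +0.053803 = +5.3803%.

+5.38%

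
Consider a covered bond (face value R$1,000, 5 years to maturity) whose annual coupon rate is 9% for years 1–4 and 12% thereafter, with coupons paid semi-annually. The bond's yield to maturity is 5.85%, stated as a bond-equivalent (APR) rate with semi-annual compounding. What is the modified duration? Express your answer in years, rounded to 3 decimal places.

4.087 years

Periodic yield y = 0.02925. First find Macaulay duration:
  t   CF        PV=CF/(1+0.02925)^t    t·PV
  1        45.00        43.7212        43.7212
  2        45.00        42.4787        84.9573
  3        45.00        41.2715       123.8144
  4        45.00        40.0986       160.3943
  5        45.00        38.9590       194.7952
  6        45.00        37.8519       227.1112
  7        45.00        36.7762       257.4331
  8        45.00        35.7310       285.8482
  9        60.00        46.2875       416.5872
  10    1,060.00       794.5059     7,945.0587
  Σ                  1,157.6813     9,739.7207
P = 1,157.6813; Macaulay duration = 9,739.7207 / 1,157.6813 = 8.41313 half-year periods = 4.20656 years.
Modified duration = D_Mac / (1 + y) = 4.20656 / 1.02925 = 4.08702 years.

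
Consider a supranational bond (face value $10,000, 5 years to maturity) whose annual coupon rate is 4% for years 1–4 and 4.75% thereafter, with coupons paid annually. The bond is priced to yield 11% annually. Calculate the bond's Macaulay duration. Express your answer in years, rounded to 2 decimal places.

Periodic yield y = 0.11. Discount each cash flow and weight by its year:
  t   CF        PV=CF/(1+0.11)^t    t·PV
  1       400.00       360.3604       360.3604
  2       400.00       324.6490       649.2979
  3       400.00       292.4766       877.4297
  4       400.00       263.4924     1,053.9696
  5    10,475.00     6,216.4027    31,082.0133
  Σ                  7,457.3809    34,023.0708
Price P = Σ PV = 7,457.3809.
Macaulay duration = Σ(t·PV) / P = 34,023.0708 / 7,457.3809 = 4.56234 years.

4.56 years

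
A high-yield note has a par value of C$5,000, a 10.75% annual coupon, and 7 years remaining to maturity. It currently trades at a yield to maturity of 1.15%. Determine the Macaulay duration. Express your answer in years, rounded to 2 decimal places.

5.67 years

Periodic yield y = 0.0115. Discount each cash flow and weight by its year:
  t   CF        PV=CF/(1+0.0115)^t    t·PV
  1       537.50       531.3890       531.3890
  2       537.50       525.3475     1,050.6951
  3       537.50       519.3747     1,558.1242
  4       537.50       513.4698     2,053.8793
  5       537.50       507.6320     2,538.1602
  6       537.50       501.8607     3,011.1639
  7     5,537.50     5,111.5490    35,780.8431
  Σ                  8,210.6228    46,524.2548
Price P = Σ PV = 8,210.6228.
Macaulay duration = Σ(t·PV) / P = 46,524.2548 / 8,210.6228 = 5.66635 years.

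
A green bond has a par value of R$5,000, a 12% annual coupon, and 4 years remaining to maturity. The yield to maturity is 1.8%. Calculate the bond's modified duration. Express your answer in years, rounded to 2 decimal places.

3.44 years

Periodic yield y = 0.018. First find Macaulay duration:
  t   CF        PV=CF/(1+0.018)^t    t·PV
  1       600.00       589.3910       589.3910
  2       600.00       578.9695     1,157.9390
  3       600.00       568.7323     1,706.1970
  4     5,600.00     5,214.3108    20,857.2433
  Σ                  6,951.4036    24,310.7702
P = 6,951.4036; Macaulay duration = 24,310.7702 / 6,951.4036 = 3.49725 years.
Modified duration = D_Mac / (1 + y) = 3.49725 / 1.018 = 3.43541 years.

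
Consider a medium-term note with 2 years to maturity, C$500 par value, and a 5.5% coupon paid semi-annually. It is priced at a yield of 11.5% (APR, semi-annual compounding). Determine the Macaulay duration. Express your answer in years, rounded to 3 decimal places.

Periodic yield y = 0.0575. Discount each cash flow and weight by its period:
  t   CF        PV=CF/(1+0.0575)^t    t·PV
  1        13.75        13.0024        13.0024
  2        13.75        12.2954        24.5908
  3        13.75        11.6268        34.8805
  4       513.75       410.7999     1,643.1996
  Σ                    447.7245     1,715.6732
Price P = Σ PV = 447.7245.
Macaulay duration = Σ(t·PV) / P = 1,715.6732 / 447.7245 = 3.83198 half-year periods.
In years: 3.83198 / 2 = 1.91599 years.

1.916 years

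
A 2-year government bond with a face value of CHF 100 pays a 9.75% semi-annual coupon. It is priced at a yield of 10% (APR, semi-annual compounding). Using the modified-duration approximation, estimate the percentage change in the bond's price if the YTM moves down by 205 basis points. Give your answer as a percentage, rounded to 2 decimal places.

Periodic yield y = 0.05. Modified duration first:
  t   CF        PV=CF/(1+0.05)^t    t·PV
  1        4.875         4.6429         4.6429
  2        4.875         4.4218         8.8435
  3        4.875         4.2112        12.6336
  4      104.875        86.2809       345.1237
  Σ                     99.5568       371.2437
P = 99.5568; D_Mac = 3.72897 half-year periods = 1.86448 yrs; D_mod = 1.86448/(1+0.05) = 1.77570 yrs.
ΔP/P ≈ -D_mod · Δy = -1.77570 × (-0.0205) = +0.036402 = +3.6402%.

+3.64%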